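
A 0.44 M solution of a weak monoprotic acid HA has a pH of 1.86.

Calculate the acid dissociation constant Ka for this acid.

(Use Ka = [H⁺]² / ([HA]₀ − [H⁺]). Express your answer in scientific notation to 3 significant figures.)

[H⁺] = 10^(−pH) = 10^(−1.86) = 1.380e-02 M. For HA ⇌ H⁺ + A⁻, Ka = [H⁺][A⁻]/[HA] = [H⁺]² / ([HA]₀ − [H⁺]) = (1.380e-02)² / (0.44 − 1.380e-02) = 4.47e-04.

K_a = 4.47e-04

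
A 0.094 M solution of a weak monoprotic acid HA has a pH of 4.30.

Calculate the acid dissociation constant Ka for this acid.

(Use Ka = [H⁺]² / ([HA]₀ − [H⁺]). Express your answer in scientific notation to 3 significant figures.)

[H⁺] = 10^(−pH) = 10^(−4.30) = 5.012e-05 M. For HA ⇌ H⁺ + A⁻, Ka = [H⁺][A⁻]/[HA] = [H⁺]² / ([HA]₀ − [H⁺]) = (5.012e-05)² / (0.094 − 5.012e-05) = 2.67e-08.

K_a = 2.67e-08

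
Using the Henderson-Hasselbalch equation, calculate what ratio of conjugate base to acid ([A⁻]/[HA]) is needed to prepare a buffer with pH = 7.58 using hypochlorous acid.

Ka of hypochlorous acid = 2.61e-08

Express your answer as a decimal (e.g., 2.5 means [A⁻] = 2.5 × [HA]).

pKa = -log(2.61e-08) = 7.5834. pH = pKa + log([A⁻]/[HA]), so log([A⁻]/[HA]) = pH − pKa = 7.58 − 7.5834 = -0.0034. [A⁻]/[HA] = 10^(-0.0034) = 0.992

[A⁻]/[HA] = 0.992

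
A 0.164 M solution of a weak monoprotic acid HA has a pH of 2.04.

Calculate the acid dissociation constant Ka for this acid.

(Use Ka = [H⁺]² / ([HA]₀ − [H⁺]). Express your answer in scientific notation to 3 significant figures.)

[H⁺] = 10^(−pH) = 10^(−2.04) = 9.120e-03 M. For HA ⇌ H⁺ + A⁻, Ka = [H⁺][A⁻]/[HA] = [H⁺]² / ([HA]₀ − [H⁺]) = (9.120e-03)² / (0.164 − 9.120e-03) = 5.37e-04.

K_a = 5.37e-04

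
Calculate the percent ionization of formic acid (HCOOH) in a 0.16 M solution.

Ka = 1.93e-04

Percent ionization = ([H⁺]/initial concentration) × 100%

Using Ka equilibrium: x² + Ka×x - Ka×C = 0. Solving: [H⁺] = 5.4613e-03. Percent = (5.4613e-03/0.16) × 100

Percent ionization = 3.41%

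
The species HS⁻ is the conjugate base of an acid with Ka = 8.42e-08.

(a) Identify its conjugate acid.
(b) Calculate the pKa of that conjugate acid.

(a) The conjugate acid is formed by adding one H⁺ to HS⁻, giving H₂S. (b) pKa = -log(Ka) = -log(8.42e-08) = 7.07.

Conjugate acid: H₂S; pK_a = 7.07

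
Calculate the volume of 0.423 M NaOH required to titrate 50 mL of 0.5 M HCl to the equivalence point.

At equivalence: moles acid = moles base. moles HCl = 0.5 × 50/1000 = 0.025 mol. V_base = moles / 0.423 × 1000 = 59.1 mL.

V_{base} = 59.1 mL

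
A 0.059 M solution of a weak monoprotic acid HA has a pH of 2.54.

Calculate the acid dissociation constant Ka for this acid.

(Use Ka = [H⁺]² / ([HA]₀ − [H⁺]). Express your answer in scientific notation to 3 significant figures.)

[H⁺] = 10^(−pH) = 10^(−2.54) = 2.884e-03 M. For HA ⇌ H⁺ + A⁻, Ka = [H⁺][A⁻]/[HA] = [H⁺]² / ([HA]₀ − [H⁺]) = (2.884e-03)² / (0.059 − 2.884e-03) = 1.48e-04.

K_a = 1.48e-04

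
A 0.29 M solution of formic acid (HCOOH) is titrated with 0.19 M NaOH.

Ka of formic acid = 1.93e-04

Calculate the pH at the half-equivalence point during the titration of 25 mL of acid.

At half-equivalence [HA] = [A⁻], so Henderson-Hasselbalch gives pH = pKa = -log(1.93e-04) = 3.71.

pH = pKa = 3.71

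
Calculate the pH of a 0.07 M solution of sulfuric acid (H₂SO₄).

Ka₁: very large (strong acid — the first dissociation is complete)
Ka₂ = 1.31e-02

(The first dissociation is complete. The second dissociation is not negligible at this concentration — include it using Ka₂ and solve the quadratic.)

First dissociation is complete: [H⁺]₀ = [HSO₄⁻]₀ = C = 0.07 M. Second dissociation HSO₄⁻ ⇌ H⁺ + SO₄²⁻: let x = [SO₄²⁻]. Ka₂ = (C + x)·x / (C − x) = 1.31e-02 → x² + (C + Ka₂)·x − Ka₂·C = 0 → x² + 0.08310·x − 9.170e-04 = 0. x = (−0.08310 + √(0.08310² + 4 × 9.170e-04)) / 2 = 9.8640e-03 M. [H⁺] = C + x = 0.07 + 9.8640e-03 = 7.9864e-02 M. pH = -log(7.9864e-02) = 1.10.

pH = 1.10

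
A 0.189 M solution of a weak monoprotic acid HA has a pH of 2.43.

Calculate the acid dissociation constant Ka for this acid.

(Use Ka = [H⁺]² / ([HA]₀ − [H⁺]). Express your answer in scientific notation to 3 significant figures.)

[H⁺] = 10^(−pH) = 10^(−2.43) = 3.715e-03 M. For HA ⇌ H⁺ + A⁻, Ka = [H⁺][A⁻]/[HA] = [H⁺]² / ([HA]₀ − [H⁺]) = (3.715e-03)² / (0.189 − 3.715e-03) = 7.45e-05.

K_a = 7.45e-05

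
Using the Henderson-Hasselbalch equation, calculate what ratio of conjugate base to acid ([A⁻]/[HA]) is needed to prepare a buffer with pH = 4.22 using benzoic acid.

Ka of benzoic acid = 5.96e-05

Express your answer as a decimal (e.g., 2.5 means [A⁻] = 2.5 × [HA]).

pKa = -log(5.96e-05) = 4.2248. pH = pKa + log([A⁻]/[HA]), so log([A⁻]/[HA]) = pH − pKa = 4.22 − 4.2248 = -0.0048. [A⁻]/[HA] = 10^(-0.0048) = 0.989

[A⁻]/[HA] = 0.989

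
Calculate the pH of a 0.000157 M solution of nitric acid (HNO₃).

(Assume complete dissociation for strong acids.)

[H⁺] = 0.000157 M for strong acid. pH = -log[H⁺] = -log(0.000157)

pH = 3.80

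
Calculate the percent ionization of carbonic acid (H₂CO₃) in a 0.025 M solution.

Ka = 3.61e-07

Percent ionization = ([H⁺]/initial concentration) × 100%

Using Ka equilibrium: x² + Ka×x - Ka×C = 0. Solving: [H⁺] = 9.4820e-05. Percent = (9.4820e-05/0.025) × 100

Percent ionization = 0.379%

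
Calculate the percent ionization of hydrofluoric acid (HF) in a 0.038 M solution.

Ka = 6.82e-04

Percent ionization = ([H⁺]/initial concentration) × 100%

Using Ka equilibrium: x² + Ka×x - Ka×C = 0. Solving: [H⁺] = 4.7612e-03. Percent = (4.7612e-03/0.038) × 100

Percent ionization = 12.5%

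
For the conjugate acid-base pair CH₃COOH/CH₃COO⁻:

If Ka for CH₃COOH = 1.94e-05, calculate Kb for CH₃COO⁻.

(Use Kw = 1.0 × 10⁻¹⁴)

For a conjugate pair Ka × Kb = Kw, so Kb = Kw/Ka = 1.0 × 10⁻¹⁴ / 1.94e-05 = 5.15e-10.

K_b = 5.15e-10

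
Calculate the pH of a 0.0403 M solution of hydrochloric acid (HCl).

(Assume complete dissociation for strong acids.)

[H⁺] = 0.0403 M for strong acid. pH = -log[H⁺] = -log(0.0403)

pH = 1.39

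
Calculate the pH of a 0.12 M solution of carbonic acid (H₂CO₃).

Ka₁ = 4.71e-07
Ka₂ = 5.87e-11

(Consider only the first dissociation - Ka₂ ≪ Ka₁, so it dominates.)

First dissociation dominates. From Ka₁ = [H⁺][HA⁻]/[H₂A], x² + Ka₁·x − Ka₁·C = 0 with C = 0.12 M and Ka₁ = 4.71e-07. Solving: [H⁺] = (−Ka₁ + √(Ka₁² + 4·Ka₁·C)) / 2 = 2.3750e-04 M. pH = -log(2.3750e-04) = 3.62.

pH = 3.62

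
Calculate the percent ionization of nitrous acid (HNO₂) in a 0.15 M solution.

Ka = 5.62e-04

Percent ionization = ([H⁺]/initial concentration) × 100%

Using Ka equilibrium: x² + Ka×x - Ka×C = 0. Solving: [H⁺] = 8.9048e-03. Percent = (8.9048e-03/0.15) × 100

Percent ionization = 5.94%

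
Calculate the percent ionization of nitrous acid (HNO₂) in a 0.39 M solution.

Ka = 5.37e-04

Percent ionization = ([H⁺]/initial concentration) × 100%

Using Ka equilibrium: x² + Ka×x - Ka×C = 0. Solving: [H⁺] = 1.4206e-02. Percent = (1.4206e-02/0.39) × 100

Percent ionization = 3.64%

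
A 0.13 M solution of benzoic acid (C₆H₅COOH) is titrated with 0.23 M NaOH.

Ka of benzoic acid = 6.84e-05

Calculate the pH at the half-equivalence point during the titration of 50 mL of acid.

At half-equivalence [HA] = [A⁻], so Henderson-Hasselbalch gives pH = pKa = -log(6.84e-05) = 4.16.

pH = pKa = 4.16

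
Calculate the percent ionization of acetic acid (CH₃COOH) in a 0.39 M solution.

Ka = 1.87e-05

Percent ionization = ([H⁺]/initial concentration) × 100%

Using Ka equilibrium: x² + Ka×x - Ka×C = 0. Solving: [H⁺] = 2.6912e-03. Percent = (2.6912e-03/0.39) × 100

Percent ionization = 0.69%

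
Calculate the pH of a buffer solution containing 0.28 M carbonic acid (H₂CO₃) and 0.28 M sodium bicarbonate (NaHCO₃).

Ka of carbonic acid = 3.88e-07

pKa = -log(3.88e-07) = 6.41. pH = pKa + log([A⁻]/[HA]) = 6.41 + log(0.28/0.28)

pH = 6.41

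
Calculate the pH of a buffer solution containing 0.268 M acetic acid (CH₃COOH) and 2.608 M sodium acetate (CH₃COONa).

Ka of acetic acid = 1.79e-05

pKa = -log(1.79e-05) = 4.75. pH = pKa + log([A⁻]/[HA]) = 4.75 + log(2.608/0.268)

pH = 5.74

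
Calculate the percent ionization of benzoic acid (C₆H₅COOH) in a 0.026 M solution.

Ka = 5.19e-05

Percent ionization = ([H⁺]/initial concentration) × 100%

Using Ka equilibrium: x² + Ka×x - Ka×C = 0. Solving: [H⁺] = 1.1360e-03. Percent = (1.1360e-03/0.026) × 100

Percent ionization = 4.37%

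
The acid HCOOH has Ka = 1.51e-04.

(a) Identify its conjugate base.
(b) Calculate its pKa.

(a) The conjugate base is formed by removing one H⁺ from HCOOH, giving HCOO⁻. (b) pKa = -log(Ka) = -log(1.51e-04) = 3.82.

Conjugate base: HCOO⁻; pK_a = 3.82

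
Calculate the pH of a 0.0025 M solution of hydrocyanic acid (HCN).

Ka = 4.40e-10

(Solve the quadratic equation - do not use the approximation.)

x² + Ka×x - Ka×C = 0. Using quadratic formula: [H⁺] = 1.0486e-06

pH = 5.98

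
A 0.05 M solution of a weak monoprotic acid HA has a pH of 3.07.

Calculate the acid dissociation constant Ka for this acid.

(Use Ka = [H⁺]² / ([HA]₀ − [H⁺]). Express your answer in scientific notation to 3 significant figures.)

[H⁺] = 10^(−pH) = 10^(−3.07) = 8.511e-04 M. For HA ⇌ H⁺ + A⁻, Ka = [H⁺][A⁻]/[HA] = [H⁺]² / ([HA]₀ − [H⁺]) = (8.511e-04)² / (0.05 − 8.511e-04) = 1.47e-05.

K_a = 1.47e-05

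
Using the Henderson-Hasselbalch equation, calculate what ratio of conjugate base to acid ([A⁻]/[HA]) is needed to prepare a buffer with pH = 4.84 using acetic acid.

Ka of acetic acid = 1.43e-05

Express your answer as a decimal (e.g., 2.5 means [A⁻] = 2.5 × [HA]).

pKa = -log(1.43e-05) = 4.8447. pH = pKa + log([A⁻]/[HA]), so log([A⁻]/[HA]) = pH − pKa = 4.84 − 4.8447 = -0.0047. [A⁻]/[HA] = 10^(-0.0047) = 0.989

[A⁻]/[HA] = 0.989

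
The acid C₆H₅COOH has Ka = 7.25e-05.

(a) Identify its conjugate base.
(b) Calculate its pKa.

(a) The conjugate base is formed by removing one H⁺ from C₆H₅COOH, giving C₆H₅COO⁻. (b) pKa = -log(Ka) = -log(7.25e-05) = 4.14.

Conjugate base: C₆H₅COO⁻; pK_a = 4.14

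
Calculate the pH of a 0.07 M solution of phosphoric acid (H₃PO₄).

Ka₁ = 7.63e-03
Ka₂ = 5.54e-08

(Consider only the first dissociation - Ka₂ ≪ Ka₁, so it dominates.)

First dissociation dominates. From Ka₁ = [H⁺][HA⁻]/[H₂A], x² + Ka₁·x − Ka₁·C = 0 with C = 0.07 M and Ka₁ = 7.63e-03. Solving: [H⁺] = (−Ka₁ + √(Ka₁² + 4·Ka₁·C)) / 2 = 1.9608e-02 M. pH = -log(1.9608e-02) = 1.71.

pH = 1.71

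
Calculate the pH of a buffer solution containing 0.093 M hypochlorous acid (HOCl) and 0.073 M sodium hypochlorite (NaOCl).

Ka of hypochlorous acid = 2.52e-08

pKa = -log(2.52e-08) = 7.60. pH = pKa + log([A⁻]/[HA]) = 7.60 + log(0.073/0.093)

pH = 7.49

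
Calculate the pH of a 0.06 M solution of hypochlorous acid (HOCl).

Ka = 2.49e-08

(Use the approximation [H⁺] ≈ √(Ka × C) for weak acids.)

[H⁺] = √(Ka × C) = √(2.49e-08 × 0.06) = 3.8652e-05. pH = -log(3.8652e-05)

pH = 4.41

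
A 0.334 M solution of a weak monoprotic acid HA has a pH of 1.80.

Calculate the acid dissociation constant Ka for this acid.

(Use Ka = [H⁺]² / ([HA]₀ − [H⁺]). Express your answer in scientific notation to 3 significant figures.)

[H⁺] = 10^(−pH) = 10^(−1.80) = 1.585e-02 M. For HA ⇌ H⁺ + A⁻, Ka = [H⁺][A⁻]/[HA] = [H⁺]² / ([HA]₀ − [H⁺]) = (1.585e-02)² / (0.334 − 1.585e-02) = 7.90e-04.

K_a = 7.90e-04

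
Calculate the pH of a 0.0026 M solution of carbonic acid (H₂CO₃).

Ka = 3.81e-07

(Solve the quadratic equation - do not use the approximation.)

x² + Ka×x - Ka×C = 0. Using quadratic formula: [H⁺] = 3.1284e-05

pH = 4.50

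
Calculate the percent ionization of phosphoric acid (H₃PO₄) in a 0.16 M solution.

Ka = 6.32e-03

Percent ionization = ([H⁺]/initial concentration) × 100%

Using Ka equilibrium: x² + Ka×x - Ka×C = 0. Solving: [H⁺] = 2.8796e-02. Percent = (2.8796e-02/0.16) × 100

Percent ionization = 18%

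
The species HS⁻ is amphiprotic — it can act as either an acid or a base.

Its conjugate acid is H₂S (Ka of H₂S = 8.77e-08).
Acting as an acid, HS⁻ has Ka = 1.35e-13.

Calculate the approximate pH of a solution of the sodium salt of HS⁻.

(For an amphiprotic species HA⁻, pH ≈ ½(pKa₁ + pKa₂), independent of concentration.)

pKa₁ = -log(8.77e-08) = 7.06; pKa₂ = -log(1.35e-13) = 12.87. For an amphiprotic species, pH ≈ ½(pKa₁ + pKa₂) = ½(7.06 + 12.87) = 9.96.

pH = 9.96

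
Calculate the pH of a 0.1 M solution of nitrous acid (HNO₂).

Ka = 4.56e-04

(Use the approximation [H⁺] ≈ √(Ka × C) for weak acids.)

[H⁺] = √(Ka × C) = √(4.56e-04 × 0.1) = 6.7528e-03. pH = -log(6.7528e-03)

pH = 2.17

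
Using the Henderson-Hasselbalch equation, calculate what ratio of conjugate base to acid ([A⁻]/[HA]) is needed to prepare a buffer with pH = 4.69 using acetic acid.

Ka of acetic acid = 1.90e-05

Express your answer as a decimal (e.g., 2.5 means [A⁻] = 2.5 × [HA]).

pKa = -log(1.90e-05) = 4.7212. pH = pKa + log([A⁻]/[HA]), so log([A⁻]/[HA]) = pH − pKa = 4.69 − 4.7212 = -0.0312. [A⁻]/[HA] = 10^(-0.0312) = 0.931

[A⁻]/[HA] = 0.931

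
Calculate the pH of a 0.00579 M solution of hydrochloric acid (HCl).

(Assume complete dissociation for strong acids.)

[H⁺] = 0.00579 M for strong acid. pH = -log[H⁺] = -log(0.00579)

pH = 2.24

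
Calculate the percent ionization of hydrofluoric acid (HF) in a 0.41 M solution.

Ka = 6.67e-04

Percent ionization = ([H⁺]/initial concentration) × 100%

Using Ka equilibrium: x² + Ka×x - Ka×C = 0. Solving: [H⁺] = 1.6207e-02. Percent = (1.6207e-02/0.41) × 100

Percent ionization = 3.95%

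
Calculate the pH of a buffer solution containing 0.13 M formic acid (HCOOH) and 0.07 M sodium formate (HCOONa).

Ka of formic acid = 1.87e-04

pKa = -log(1.87e-04) = 3.73. pH = pKa + log([A⁻]/[HA]) = 3.73 + log(0.07/0.13)

pH = 3.46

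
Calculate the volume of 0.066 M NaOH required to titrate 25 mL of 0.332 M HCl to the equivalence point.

At equivalence: moles acid = moles base. moles HCl = 0.332 × 25/1000 = 0.0083 mol. V_base = moles / 0.066 × 1000 = 125.8 mL.

V_{base} = 125.8 mL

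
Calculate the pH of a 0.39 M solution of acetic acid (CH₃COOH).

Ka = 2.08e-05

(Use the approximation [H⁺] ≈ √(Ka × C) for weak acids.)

[H⁺] = √(Ka × C) = √(2.08e-05 × 0.39) = 2.8482e-03. pH = -log(2.8482e-03)

pH = 2.55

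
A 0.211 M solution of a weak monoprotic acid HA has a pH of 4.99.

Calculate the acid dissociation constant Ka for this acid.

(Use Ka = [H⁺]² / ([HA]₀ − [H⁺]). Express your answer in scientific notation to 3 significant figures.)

[H⁺] = 10^(−pH) = 10^(−4.99) = 1.023e-05 M. For HA ⇌ H⁺ + A⁻, Ka = [H⁺][A⁻]/[HA] = [H⁺]² / ([HA]₀ − [H⁺]) = (1.023e-05)² / (0.211 − 1.023e-05) = 4.96e-10.

K_a = 4.96e-10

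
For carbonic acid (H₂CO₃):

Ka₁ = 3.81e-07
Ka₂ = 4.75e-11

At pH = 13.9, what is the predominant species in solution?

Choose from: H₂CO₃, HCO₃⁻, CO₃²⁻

pKa₁ = 6.42, pKa₂ = 10.32. For a polyprotic acid the predominant species crosses at each pKa: below pKa_n the protonated form dominates, above it the deprotonated form does. At pH = 13.9, the predominant species is CO₃²⁻.

CO₃²⁻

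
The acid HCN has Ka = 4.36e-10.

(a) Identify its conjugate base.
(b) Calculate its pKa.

(a) The conjugate base is formed by removing one H⁺ from HCN, giving CN⁻. (b) pKa = -log(Ka) = -log(4.36e-10) = 9.36.

Conjugate base: CN⁻; pK_a = 9.36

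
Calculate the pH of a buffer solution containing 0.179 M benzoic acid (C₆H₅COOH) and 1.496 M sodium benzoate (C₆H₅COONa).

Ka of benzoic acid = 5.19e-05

pKa = -log(5.19e-05) = 4.28. pH = pKa + log([A⁻]/[HA]) = 4.28 + log(1.496/0.179)

pH = 5.21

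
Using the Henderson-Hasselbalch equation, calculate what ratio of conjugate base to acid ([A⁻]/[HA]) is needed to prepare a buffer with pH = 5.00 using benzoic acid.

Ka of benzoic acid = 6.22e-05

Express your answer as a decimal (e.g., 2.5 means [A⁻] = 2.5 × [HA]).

pKa = -log(6.22e-05) = 4.2062. pH = pKa + log([A⁻]/[HA]), so log([A⁻]/[HA]) = pH − pKa = 5.00 − 4.2062 = 0.7938. [A⁻]/[HA] = 10^(0.7938) = 6.22

[A⁻]/[HA] = 6.22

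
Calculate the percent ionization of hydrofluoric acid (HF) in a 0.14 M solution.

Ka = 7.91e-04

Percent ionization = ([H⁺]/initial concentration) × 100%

Using Ka equilibrium: x² + Ka×x - Ka×C = 0. Solving: [H⁺] = 1.0135e-02. Percent = (1.0135e-02/0.14) × 100

Percent ionization = 7.24%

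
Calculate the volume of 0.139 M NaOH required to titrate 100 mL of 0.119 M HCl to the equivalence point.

At equivalence: moles acid = moles base. moles HCl = 0.119 × 100/1000 = 0.0119 mol. V_base = moles / 0.139 × 1000 = 85.6 mL.

V_{base} = 85.6 mL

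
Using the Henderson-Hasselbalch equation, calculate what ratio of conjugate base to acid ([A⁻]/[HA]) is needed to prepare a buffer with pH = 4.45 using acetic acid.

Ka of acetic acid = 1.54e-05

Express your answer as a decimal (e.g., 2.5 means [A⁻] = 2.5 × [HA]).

pKa = -log(1.54e-05) = 4.8125. pH = pKa + log([A⁻]/[HA]), so log([A⁻]/[HA]) = pH − pKa = 4.45 − 4.8125 = -0.3625. [A⁻]/[HA] = 10^(-0.3625) = 0.434

[A⁻]/[HA] = 0.434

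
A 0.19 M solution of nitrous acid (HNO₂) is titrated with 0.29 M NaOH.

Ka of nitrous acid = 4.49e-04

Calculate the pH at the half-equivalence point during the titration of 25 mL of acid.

At half-equivalence [HA] = [A⁻], so Henderson-Hasselbalch gives pH = pKa = -log(4.49e-04) = 3.35.

pH = pKa = 3.35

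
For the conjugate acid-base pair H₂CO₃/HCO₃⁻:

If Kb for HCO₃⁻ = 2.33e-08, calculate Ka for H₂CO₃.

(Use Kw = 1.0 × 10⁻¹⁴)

For a conjugate pair Ka × Kb = Kw, so Ka = Kw/Kb = 1.0 × 10⁻¹⁴ / 2.33e-08 = 4.29e-07.

K_a = 4.29e-07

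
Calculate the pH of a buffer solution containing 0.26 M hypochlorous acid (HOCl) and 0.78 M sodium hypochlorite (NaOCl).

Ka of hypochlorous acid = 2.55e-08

pKa = -log(2.55e-08) = 7.59. pH = pKa + log([A⁻]/[HA]) = 7.59 + log(0.78/0.26)

pH = 8.07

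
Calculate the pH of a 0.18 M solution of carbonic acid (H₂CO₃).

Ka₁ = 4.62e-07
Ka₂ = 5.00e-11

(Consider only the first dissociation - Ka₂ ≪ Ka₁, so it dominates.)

First dissociation dominates. From Ka₁ = [H⁺][HA⁻]/[H₂A], x² + Ka₁·x − Ka₁·C = 0 with C = 0.18 M and Ka₁ = 4.62e-07. Solving: [H⁺] = (−Ka₁ + √(Ka₁² + 4·Ka₁·C)) / 2 = 2.8814e-04 M. pH = -log(2.8814e-04) = 3.54.

pH = 3.54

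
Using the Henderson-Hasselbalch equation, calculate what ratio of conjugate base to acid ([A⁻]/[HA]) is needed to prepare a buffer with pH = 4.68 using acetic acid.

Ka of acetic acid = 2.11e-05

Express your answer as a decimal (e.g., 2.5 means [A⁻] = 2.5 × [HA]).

pKa = -log(2.11e-05) = 4.6757. pH = pKa + log([A⁻]/[HA]), so log([A⁻]/[HA]) = pH − pKa = 4.68 − 4.6757 = 0.0043. [A⁻]/[HA] = 10^(0.0043) = 1.01

[A⁻]/[HA] = 1.01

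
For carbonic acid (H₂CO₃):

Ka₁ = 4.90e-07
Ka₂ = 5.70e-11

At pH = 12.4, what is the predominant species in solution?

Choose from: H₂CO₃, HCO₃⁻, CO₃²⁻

pKa₁ = 6.31, pKa₂ = 10.24. For a polyprotic acid the predominant species crosses at each pKa: below pKa_n the protonated form dominates, above it the deprotonated form does. At pH = 12.4, the predominant species is CO₃²⁻.

CO₃²⁻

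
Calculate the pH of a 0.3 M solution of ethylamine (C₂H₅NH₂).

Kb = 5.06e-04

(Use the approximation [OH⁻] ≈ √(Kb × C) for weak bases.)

[OH⁻] = √(Kb × C) = √(5.06e-04 × 0.3) = 1.2321e-02. pOH = 1.91, pH = 14 - pOH

pH = 12.09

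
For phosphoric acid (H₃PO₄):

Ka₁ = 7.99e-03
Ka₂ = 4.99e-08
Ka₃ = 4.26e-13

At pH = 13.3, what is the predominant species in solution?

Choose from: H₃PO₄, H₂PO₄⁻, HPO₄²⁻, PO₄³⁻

pKa₁ = 2.10, pKa₂ = 7.30, pKa₃ = 12.37. For a polyprotic acid the predominant species crosses at each pKa: below pKa_n the protonated form dominates, above it the deprotonated form does. At pH = 13.3, the predominant species is PO₄³⁻.

PO₄³⁻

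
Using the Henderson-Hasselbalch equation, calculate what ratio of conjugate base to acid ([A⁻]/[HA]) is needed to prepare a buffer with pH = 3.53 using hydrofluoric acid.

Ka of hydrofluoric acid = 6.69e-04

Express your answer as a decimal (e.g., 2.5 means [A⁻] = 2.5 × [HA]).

pKa = -log(6.69e-04) = 3.1746. pH = pKa + log([A⁻]/[HA]), so log([A⁻]/[HA]) = pH − pKa = 3.53 − 3.1746 = 0.3554. [A⁻]/[HA] = 10^(0.3554) = 2.27

[A⁻]/[HA] = 2.27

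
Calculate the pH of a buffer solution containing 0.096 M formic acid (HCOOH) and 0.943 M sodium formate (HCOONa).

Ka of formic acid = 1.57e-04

pKa = -log(1.57e-04) = 3.80. pH = pKa + log([A⁻]/[HA]) = 3.80 + log(0.943/0.096)

pH = 4.80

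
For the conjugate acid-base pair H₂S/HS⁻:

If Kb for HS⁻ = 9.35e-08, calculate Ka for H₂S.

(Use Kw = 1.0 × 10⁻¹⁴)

For a conjugate pair Ka × Kb = Kw, so Ka = Kw/Kb = 1.0 × 10⁻¹⁴ / 9.35e-08 = 1.07e-07.

K_a = 1.07e-07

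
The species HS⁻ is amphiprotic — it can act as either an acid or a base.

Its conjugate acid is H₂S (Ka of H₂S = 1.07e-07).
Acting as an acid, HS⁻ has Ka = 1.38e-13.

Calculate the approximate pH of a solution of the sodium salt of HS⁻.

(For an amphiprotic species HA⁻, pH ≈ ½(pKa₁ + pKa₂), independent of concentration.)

pKa₁ = -log(1.07e-07) = 6.97; pKa₂ = -log(1.38e-13) = 12.86. For an amphiprotic species, pH ≈ ½(pKa₁ + pKa₂) = ½(6.97 + 12.86) = 9.92.

pH = 9.92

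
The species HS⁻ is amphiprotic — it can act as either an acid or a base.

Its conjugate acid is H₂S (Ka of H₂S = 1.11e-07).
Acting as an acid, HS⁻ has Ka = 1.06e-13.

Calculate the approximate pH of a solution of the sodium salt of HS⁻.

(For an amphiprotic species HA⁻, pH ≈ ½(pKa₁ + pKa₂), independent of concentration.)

pKa₁ = -log(1.11e-07) = 6.95; pKa₂ = -log(1.06e-13) = 12.97. For an amphiprotic species, pH ≈ ½(pKa₁ + pKa₂) = ½(6.95 + 12.97) = 9.96.

pH = 9.96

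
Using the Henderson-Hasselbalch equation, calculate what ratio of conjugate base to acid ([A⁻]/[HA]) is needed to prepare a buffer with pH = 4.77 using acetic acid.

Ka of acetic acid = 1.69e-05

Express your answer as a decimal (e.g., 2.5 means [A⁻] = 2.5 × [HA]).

pKa = -log(1.69e-05) = 4.7721. pH = pKa + log([A⁻]/[HA]), so log([A⁻]/[HA]) = pH − pKa = 4.77 − 4.7721 = -0.0021. [A⁻]/[HA] = 10^(-0.0021) = 0.995

[A⁻]/[HA] = 0.995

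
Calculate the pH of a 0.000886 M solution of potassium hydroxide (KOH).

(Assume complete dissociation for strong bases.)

[OH⁻] = 0.000886 M for strong base. pOH = -log[OH⁻] = 3.05, pH = 14 - pOH

pH = 10.95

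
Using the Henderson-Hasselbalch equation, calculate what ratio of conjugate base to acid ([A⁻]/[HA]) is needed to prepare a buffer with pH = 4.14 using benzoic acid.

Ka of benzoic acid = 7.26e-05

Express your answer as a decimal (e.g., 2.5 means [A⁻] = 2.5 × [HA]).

pKa = -log(7.26e-05) = 4.1391. pH = pKa + log([A⁻]/[HA]), so log([A⁻]/[HA]) = pH − pKa = 4.14 − 4.1391 = 0.0009. [A⁻]/[HA] = 10^(0.0009) = 1.00

[A⁻]/[HA] = 1.00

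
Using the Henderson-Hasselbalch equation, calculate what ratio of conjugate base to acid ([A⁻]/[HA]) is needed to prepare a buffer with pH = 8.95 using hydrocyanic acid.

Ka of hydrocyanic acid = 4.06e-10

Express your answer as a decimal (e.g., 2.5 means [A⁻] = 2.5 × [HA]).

pKa = -log(4.06e-10) = 9.3915. pH = pKa + log([A⁻]/[HA]), so log([A⁻]/[HA]) = pH − pKa = 8.95 − 9.3915 = -0.4415. [A⁻]/[HA] = 10^(-0.4415) = 0.362

[A⁻]/[HA] = 0.362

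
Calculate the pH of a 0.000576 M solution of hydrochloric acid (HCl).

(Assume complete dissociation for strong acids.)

[H⁺] = 0.000576 M for strong acid. pH = -log[H⁺] = -log(0.000576)

pH = 3.24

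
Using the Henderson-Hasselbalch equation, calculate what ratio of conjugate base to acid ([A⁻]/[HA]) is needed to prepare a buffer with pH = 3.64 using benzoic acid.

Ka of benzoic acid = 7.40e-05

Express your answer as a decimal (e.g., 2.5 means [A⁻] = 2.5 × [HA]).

pKa = -log(7.40e-05) = 4.1308. pH = pKa + log([A⁻]/[HA]), so log([A⁻]/[HA]) = pH − pKa = 3.64 − 4.1308 = -0.4908. [A⁻]/[HA] = 10^(-0.4908) = 0.323

[A⁻]/[HA] = 0.323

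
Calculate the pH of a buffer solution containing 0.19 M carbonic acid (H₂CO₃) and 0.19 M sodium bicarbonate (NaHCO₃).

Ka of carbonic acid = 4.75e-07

pKa = -log(4.75e-07) = 6.32. pH = pKa + log([A⁻]/[HA]) = 6.32 + log(0.19/0.19)

pH = 6.32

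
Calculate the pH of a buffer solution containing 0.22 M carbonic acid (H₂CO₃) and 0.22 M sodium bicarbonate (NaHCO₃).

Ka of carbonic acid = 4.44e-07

pKa = -log(4.44e-07) = 6.35. pH = pKa + log([A⁻]/[HA]) = 6.35 + log(0.22/0.22)

pH = 6.35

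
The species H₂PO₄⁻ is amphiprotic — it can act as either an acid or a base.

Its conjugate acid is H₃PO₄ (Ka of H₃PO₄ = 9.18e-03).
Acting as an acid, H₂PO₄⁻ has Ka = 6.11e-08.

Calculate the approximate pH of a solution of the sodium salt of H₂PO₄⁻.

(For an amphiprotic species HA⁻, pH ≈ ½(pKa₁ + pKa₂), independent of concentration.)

pKa₁ = -log(9.18e-03) = 2.04; pKa₂ = -log(6.11e-08) = 7.21. For an amphiprotic species, pH ≈ ½(pKa₁ + pKa₂) = ½(2.04 + 7.21) = 4.63.

pH = 4.63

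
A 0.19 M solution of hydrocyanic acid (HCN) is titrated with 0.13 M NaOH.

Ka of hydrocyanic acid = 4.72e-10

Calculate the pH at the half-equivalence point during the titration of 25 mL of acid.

At half-equivalence [HA] = [A⁻], so Henderson-Hasselbalch gives pH = pKa = -log(4.72e-10) = 9.33.

pH = pKa = 9.33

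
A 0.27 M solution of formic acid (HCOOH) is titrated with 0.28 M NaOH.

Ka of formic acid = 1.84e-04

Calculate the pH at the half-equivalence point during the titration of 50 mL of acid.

At half-equivalence [HA] = [A⁻], so Henderson-Hasselbalch gives pH = pKa = -log(1.84e-04) = 3.74.

pH = pKa = 3.74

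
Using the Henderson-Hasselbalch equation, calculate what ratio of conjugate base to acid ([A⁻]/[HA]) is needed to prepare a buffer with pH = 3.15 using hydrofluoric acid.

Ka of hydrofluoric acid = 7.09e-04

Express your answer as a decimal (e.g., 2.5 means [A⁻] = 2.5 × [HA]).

pKa = -log(7.09e-04) = 3.1494. pH = pKa + log([A⁻]/[HA]), so log([A⁻]/[HA]) = pH − pKa = 3.15 − 3.1494 = 0.0006. [A⁻]/[HA] = 10^(0.0006) = 1.00

[A⁻]/[HA] = 1.00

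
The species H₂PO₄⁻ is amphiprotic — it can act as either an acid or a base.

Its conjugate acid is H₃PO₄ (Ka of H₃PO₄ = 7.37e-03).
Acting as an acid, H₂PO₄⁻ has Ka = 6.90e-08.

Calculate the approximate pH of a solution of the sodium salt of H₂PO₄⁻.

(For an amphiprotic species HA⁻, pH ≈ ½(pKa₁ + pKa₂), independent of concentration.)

pKa₁ = -log(7.37e-03) = 2.13; pKa₂ = -log(6.90e-08) = 7.16. For an amphiprotic species, pH ≈ ½(pKa₁ + pKa₂) = ½(2.13 + 7.16) = 4.65.

pH = 4.65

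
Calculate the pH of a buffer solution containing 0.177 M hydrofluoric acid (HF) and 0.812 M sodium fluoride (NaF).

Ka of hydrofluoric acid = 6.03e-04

pKa = -log(6.03e-04) = 3.22. pH = pKa + log([A⁻]/[HA]) = 3.22 + log(0.812/0.177)

pH = 3.88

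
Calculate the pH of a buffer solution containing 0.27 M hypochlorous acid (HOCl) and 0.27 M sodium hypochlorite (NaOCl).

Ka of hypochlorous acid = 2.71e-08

pKa = -log(2.71e-08) = 7.57. pH = pKa + log([A⁻]/[HA]) = 7.57 + log(0.27/0.27)

pH = 7.57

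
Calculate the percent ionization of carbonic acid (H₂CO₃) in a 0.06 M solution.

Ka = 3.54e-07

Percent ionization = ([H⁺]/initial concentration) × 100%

Using Ka equilibrium: x² + Ka×x - Ka×C = 0. Solving: [H⁺] = 1.4556e-04. Percent = (1.4556e-04/0.06) × 100

Percent ionization = 0.243%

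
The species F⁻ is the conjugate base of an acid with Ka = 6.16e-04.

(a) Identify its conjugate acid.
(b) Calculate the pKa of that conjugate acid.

(a) The conjugate acid is formed by adding one H⁺ to F⁻, giving HF. (b) pKa = -log(Ka) = -log(6.16e-04) = 3.21.

Conjugate acid: HF; pK_a = 3.21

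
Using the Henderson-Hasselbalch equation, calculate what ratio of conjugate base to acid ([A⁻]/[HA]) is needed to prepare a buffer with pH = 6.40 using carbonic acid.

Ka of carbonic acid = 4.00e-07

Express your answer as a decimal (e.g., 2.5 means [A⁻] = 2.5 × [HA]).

pKa = -log(4.00e-07) = 6.3979. pH = pKa + log([A⁻]/[HA]), so log([A⁻]/[HA]) = pH − pKa = 6.40 − 6.3979 = 0.0021. [A⁻]/[HA] = 10^(0.0021) = 1.00

[A⁻]/[HA] = 1.00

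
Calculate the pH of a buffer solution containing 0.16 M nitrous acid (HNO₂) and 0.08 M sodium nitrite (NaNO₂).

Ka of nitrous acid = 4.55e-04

pKa = -log(4.55e-04) = 3.34. pH = pKa + log([A⁻]/[HA]) = 3.34 + log(0.08/0.16)

pH = 3.04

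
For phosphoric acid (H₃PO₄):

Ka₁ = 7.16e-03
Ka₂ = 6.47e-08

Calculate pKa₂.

pKa₂ = -log(Ka₂) = -log(6.47e-08) = 7.19.

pK_{a2} = 7.19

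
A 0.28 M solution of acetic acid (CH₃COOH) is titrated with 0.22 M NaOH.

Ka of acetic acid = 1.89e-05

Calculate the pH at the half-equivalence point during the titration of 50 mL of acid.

At half-equivalence [HA] = [A⁻], so Henderson-Hasselbalch gives pH = pKa = -log(1.89e-05) = 4.72.

pH = pKa = 4.72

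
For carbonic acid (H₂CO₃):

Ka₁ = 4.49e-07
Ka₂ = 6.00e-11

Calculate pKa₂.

pKa₂ = -log(Ka₂) = -log(6.00e-11) = 10.22.

pK_{a2} = 10.22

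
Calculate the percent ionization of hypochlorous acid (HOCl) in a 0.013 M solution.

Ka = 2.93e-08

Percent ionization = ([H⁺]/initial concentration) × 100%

Using Ka equilibrium: x² + Ka×x - Ka×C = 0. Solving: [H⁺] = 1.9502e-05. Percent = (1.9502e-05/0.013) × 100

Percent ionization = 0.15%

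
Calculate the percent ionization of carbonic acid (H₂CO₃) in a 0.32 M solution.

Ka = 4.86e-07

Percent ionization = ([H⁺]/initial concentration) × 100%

Using Ka equilibrium: x² + Ka×x - Ka×C = 0. Solving: [H⁺] = 3.9412e-04. Percent = (3.9412e-04/0.32) × 100

Percent ionization = 0.123%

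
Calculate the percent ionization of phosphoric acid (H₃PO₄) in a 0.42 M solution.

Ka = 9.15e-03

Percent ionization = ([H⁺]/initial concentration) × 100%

Using Ka equilibrium: x² + Ka×x - Ka×C = 0. Solving: [H⁺] = 5.7586e-02. Percent = (5.7586e-02/0.42) × 100

Percent ionization = 13.7%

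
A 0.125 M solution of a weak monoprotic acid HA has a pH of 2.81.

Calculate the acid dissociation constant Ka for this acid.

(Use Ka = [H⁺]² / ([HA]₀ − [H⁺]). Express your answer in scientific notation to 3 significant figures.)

[H⁺] = 10^(−pH) = 10^(−2.81) = 1.549e-03 M. For HA ⇌ H⁺ + A⁻, Ka = [H⁺][A⁻]/[HA] = [H⁺]² / ([HA]₀ − [H⁺]) = (1.549e-03)² / (0.125 − 1.549e-03) = 1.94e-05.

K_a = 1.94e-05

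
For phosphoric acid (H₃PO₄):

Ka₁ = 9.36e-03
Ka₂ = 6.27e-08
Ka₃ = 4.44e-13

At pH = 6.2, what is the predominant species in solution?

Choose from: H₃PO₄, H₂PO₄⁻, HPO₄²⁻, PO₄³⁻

pKa₁ = 2.03, pKa₂ = 7.20, pKa₃ = 12.35. For a polyprotic acid the predominant species crosses at each pKa: below pKa_n the protonated form dominates, above it the deprotonated form does. At pH = 6.2, the predominant species is H₂PO₄⁻.

H₂PO₄⁻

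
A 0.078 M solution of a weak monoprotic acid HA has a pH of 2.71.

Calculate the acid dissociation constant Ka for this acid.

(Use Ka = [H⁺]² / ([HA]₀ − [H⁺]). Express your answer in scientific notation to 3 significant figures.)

[H⁺] = 10^(−pH) = 10^(−2.71) = 1.950e-03 M. For HA ⇌ H⁺ + A⁻, Ka = [H⁺][A⁻]/[HA] = [H⁺]² / ([HA]₀ − [H⁺]) = (1.950e-03)² / (0.078 − 1.950e-03) = 5.00e-05.

K_a = 5.00e-05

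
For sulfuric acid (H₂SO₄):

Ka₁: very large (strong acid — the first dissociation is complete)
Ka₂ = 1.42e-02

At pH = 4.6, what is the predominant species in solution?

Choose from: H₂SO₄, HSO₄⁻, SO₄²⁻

The first dissociation is complete, so H₂SO₄ itself is never the predominant species in water; pKa₂ = -log(1.42e-02) = 1.85. For a polyprotic acid the predominant species crosses at each pKa: below pKa_n the protonated form dominates, above it the deprotonated form does. At pH = 4.6, the predominant species is SO₄²⁻.

SO₄²⁻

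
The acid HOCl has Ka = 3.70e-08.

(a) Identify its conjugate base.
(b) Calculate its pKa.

(a) The conjugate base is formed by removing one H⁺ from HOCl, giving OCl⁻. (b) pKa = -log(Ka) = -log(3.70e-08) = 7.43.

Conjugate base: OCl⁻; pK_a = 7.43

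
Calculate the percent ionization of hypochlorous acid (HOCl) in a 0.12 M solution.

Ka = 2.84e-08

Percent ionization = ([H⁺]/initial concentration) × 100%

Using Ka equilibrium: x² + Ka×x - Ka×C = 0. Solving: [H⁺] = 5.8364e-05. Percent = (5.8364e-05/0.12) × 100

Percent ionization = 0.0486%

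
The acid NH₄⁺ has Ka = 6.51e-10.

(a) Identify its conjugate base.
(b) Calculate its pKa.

(a) The conjugate base is formed by removing one H⁺ from NH₄⁺, giving NH₃. (b) pKa = -log(Ka) = -log(6.51e-10) = 9.19.

Conjugate base: NH₃; pK_a = 9.19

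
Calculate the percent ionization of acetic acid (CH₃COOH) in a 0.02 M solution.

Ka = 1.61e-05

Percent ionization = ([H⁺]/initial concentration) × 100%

Using Ka equilibrium: x² + Ka×x - Ka×C = 0. Solving: [H⁺] = 5.5946e-04. Percent = (5.5946e-04/0.02) × 100

Percent ionization = 2.8%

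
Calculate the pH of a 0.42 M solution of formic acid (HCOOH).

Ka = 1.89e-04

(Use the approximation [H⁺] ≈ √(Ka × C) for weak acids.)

[H⁺] = √(Ka × C) = √(1.89e-04 × 0.42) = 8.9095e-03. pH = -log(8.9095e-03)

pH = 2.05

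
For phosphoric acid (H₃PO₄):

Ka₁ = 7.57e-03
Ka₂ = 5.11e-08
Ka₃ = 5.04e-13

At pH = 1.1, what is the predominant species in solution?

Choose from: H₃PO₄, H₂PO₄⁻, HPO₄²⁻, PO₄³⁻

pKa₁ = 2.12, pKa₂ = 7.29, pKa₃ = 12.30. For a polyprotic acid the predominant species crosses at each pKa: below pKa_n the protonated form dominates, above it the deprotonated form does. At pH = 1.1, the predominant species is H₃PO₄.

H₃PO₄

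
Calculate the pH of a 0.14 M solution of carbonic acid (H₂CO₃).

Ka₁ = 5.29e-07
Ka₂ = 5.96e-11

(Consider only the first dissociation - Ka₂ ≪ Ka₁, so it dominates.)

First dissociation dominates. From Ka₁ = [H⁺][HA⁻]/[H₂A], x² + Ka₁·x − Ka₁·C = 0 with C = 0.14 M and Ka₁ = 5.29e-07. Solving: [H⁺] = (−Ka₁ + √(Ka₁² + 4·Ka₁·C)) / 2 = 2.7188e-04 M. pH = -log(2.7188e-04) = 3.57.

pH = 3.57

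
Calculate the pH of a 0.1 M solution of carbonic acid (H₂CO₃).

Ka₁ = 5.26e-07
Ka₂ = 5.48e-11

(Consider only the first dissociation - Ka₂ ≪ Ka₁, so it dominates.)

First dissociation dominates. From Ka₁ = [H⁺][HA⁻]/[H₂A], x² + Ka₁·x − Ka₁·C = 0 with C = 0.1 M and Ka₁ = 5.26e-07. Solving: [H⁺] = (−Ka₁ + √(Ka₁² + 4·Ka₁·C)) / 2 = 2.2908e-04 M. pH = -log(2.2908e-04) = 3.64.

pH = 3.64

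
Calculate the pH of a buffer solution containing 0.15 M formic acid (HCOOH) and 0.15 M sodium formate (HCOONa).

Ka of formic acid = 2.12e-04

pKa = -log(2.12e-04) = 3.67. pH = pKa + log([A⁻]/[HA]) = 3.67 + log(0.15/0.15)

pH = 3.67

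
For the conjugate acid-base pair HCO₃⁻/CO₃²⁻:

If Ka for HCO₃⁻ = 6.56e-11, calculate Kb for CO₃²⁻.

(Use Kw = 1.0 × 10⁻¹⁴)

For a conjugate pair Ka × Kb = Kw, so Kb = Kw/Ka = 1.0 × 10⁻¹⁴ / 6.56e-11 = 1.52e-04.

K_b = 1.52e-04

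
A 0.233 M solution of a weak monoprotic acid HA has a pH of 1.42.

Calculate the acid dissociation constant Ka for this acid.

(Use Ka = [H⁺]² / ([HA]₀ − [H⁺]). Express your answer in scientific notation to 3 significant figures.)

[H⁺] = 10^(−pH) = 10^(−1.42) = 3.802e-02 M. For HA ⇌ H⁺ + A⁻, Ka = [H⁺][A⁻]/[HA] = [H⁺]² / ([HA]₀ − [H⁺]) = (3.802e-02)² / (0.233 − 3.802e-02) = 7.41e-03.

K_a = 7.41e-03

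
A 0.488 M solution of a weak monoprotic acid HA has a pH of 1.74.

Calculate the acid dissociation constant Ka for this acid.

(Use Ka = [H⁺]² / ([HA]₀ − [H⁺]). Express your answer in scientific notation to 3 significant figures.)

[H⁺] = 10^(−pH) = 10^(−1.74) = 1.820e-02 M. For HA ⇌ H⁺ + A⁻, Ka = [H⁺][A⁻]/[HA] = [H⁺]² / ([HA]₀ − [H⁺]) = (1.820e-02)² / (0.488 − 1.820e-02) = 7.05e-04.

K_a = 7.05e-04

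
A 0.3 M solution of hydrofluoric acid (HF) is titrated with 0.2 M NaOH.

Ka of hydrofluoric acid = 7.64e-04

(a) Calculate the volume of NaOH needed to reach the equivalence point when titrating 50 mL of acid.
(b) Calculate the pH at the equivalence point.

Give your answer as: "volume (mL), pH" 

moles acid = 0.3 × 50/1000 = 0.015 mol; V_base = moles/0.2 × 1000 = 75.0 mL. At equivalence only the conjugate base is present: [A⁻] = 0.015/0.125 = 1.2000e-01 M. Kb = Kw/Ka = 1.31e-11; [OH⁻] = √(Kb × [A⁻]) = 1.2533e-06; pOH = 5.90; pH = 14 - pOH = 8.10.

V = 75.0 mL, pH = 8.10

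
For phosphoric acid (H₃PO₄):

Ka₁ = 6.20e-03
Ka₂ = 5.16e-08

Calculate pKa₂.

pKa₂ = -log(Ka₂) = -log(5.16e-08) = 7.29.

pK_{a2} = 7.29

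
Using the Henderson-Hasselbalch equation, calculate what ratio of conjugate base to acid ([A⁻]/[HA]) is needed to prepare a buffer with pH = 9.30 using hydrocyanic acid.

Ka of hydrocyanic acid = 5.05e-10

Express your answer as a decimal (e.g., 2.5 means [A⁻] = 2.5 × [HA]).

pKa = -log(5.05e-10) = 9.2967. pH = pKa + log([A⁻]/[HA]), so log([A⁻]/[HA]) = pH − pKa = 9.30 − 9.2967 = 0.0033. [A⁻]/[HA] = 10^(0.0033) = 1.01

[A⁻]/[HA] = 1.01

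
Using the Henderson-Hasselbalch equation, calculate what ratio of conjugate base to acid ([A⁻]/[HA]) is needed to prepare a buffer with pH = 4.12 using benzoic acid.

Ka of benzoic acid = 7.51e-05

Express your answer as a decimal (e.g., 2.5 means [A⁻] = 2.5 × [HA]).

pKa = -log(7.51e-05) = 4.1244. pH = pKa + log([A⁻]/[HA]), so log([A⁻]/[HA]) = pH − pKa = 4.12 − 4.1244 = -0.0044. [A⁻]/[HA] = 10^(-0.0044) = 0.990

[A⁻]/[HA] = 0.990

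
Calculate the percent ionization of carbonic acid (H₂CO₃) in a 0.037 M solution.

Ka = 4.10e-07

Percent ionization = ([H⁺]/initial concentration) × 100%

Using Ka equilibrium: x² + Ka×x - Ka×C = 0. Solving: [H⁺] = 1.2296e-04. Percent = (1.2296e-04/0.037) × 100

Percent ionization = 0.332%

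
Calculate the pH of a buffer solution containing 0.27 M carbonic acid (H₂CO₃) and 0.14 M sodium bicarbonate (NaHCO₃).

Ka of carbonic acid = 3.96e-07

pKa = -log(3.96e-07) = 6.40. pH = pKa + log([A⁻]/[HA]) = 6.40 + log(0.14/0.27)

pH = 6.12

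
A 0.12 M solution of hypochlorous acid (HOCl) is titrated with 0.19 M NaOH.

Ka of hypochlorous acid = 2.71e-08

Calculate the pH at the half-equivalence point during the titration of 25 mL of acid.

At half-equivalence [HA] = [A⁻], so Henderson-Hasselbalch gives pH = pKa = -log(2.71e-08) = 7.57.

pH = pKa = 7.57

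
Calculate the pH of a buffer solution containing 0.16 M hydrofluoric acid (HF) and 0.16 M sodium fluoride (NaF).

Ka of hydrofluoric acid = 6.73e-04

pKa = -log(6.73e-04) = 3.17. pH = pKa + log([A⁻]/[HA]) = 3.17 + log(0.16/0.16)

pH = 3.17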